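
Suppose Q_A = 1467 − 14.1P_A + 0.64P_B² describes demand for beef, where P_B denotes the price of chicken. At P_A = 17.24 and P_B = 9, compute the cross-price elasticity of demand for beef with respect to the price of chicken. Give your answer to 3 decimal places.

0.081

At P_A = 17.24 and P_B = 9: Q_A = 1275.756.
∂Q_A/∂P_B = 1.28P_B = 1.28(9) = 11.5200.
ε = (∂Q_A/∂P_B)(P_B/Q_A) = 11.5200 × (9/1275.756) ≈ 0.081.
ε > 0: substitutes.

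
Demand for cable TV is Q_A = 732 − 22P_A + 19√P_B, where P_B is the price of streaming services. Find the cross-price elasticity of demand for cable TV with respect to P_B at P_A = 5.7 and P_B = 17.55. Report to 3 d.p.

0.058

At P_A = 5.7 and P_B = 17.55: Q_A = 686.196.
∂Q_A/∂P_B = 19/(2√P_B) = 19/(2√17.55) = 2.2677.
ε = (∂Q_A/∂P_B)(P_B/Q_A) = 2.2677 × (17.55/686.196) ≈ 0.058.
ε > 0: substitutes.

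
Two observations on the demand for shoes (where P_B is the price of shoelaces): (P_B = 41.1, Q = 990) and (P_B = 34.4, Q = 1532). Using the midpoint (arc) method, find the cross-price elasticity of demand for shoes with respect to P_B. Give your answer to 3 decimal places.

ΔQ_A = 1532 − 990 = 542; ΔP_B = 34.4 − 41.1 = -6.7.
Midpoints: Q̄_A = 1261.0, P̄_B = 37.75.
ε = (ΔQ_A/Q̄_A)/(ΔP_B/P̄_B) = (542/1261.0)/(-6.7/37.75) ≈ -2.422.

-2.422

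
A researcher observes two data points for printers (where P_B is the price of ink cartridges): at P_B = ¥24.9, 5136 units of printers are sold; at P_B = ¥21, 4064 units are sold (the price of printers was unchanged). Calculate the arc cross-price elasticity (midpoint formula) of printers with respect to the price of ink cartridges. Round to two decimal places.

ΔQ_A = 4064 − 5136 = -1072; ΔP_B = 21 − 24.9 = -3.9.
Midpoints: Q̄_A = 4600.0, P̄_B = 22.95.
ε = (ΔQ_A/Q̄_A)/(ΔP_B/P̄_B) = (-1072/4600.0)/(-3.9/22.95) ≈ 1.37.
ε > 0: printers and ink cartridges are substitutes.

1.37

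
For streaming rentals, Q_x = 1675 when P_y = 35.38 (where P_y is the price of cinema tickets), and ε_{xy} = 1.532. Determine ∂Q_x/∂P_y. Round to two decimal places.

72.53

ε = (∂Q_x/∂P_y)·(P_y/Q_x) ⇒ ∂Q_x/∂P_y = ε·Q_x/P_y = 1.532 × 1675/35.38 ≈ 72.53.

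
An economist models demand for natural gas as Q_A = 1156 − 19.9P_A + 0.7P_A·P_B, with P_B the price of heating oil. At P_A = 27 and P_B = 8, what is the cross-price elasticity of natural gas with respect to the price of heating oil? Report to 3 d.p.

0.196

At P_A = 27 and P_B = 8: Q_A = 769.9.
∂Q_A/∂P_B = 0.7P_A = 0.7(27) = 18.9000.
ε = (∂Q_A/∂P_B)(P_B/Q_A) = 18.9000 × (8/769.9) ≈ 0.196.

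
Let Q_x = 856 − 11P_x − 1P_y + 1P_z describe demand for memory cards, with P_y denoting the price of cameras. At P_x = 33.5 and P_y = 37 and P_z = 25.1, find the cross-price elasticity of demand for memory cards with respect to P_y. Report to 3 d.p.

At P_x = 33.5 and P_y = 37 and P_z = 25.1: Q_x = 475.6.
∂Q_x/∂P_y = -1.
ε = (∂Q_x/∂P_y)(P_y/Q_x) = -1 × (37/475.6) ≈ -0.078.

-0.078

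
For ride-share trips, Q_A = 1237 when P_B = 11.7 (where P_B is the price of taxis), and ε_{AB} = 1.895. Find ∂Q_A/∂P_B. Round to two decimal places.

ε = (∂Q_A/∂P_B)·(P_B/Q_A) ⇒ ∂Q_A/∂P_B = ε·Q_A/P_B = 1.895 × 1237/11.7 ≈ 200.35.

200.35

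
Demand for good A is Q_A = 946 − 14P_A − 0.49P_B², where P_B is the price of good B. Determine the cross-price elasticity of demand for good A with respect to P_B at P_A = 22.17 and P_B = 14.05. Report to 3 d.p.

At P_A = 22.17 and P_B = 14.05: Q_A = 538.893.
∂Q_A/∂P_B = -0.98P_B = -0.98(14.05) = -13.7690.
ε = (∂Q_A/∂P_B)(P_B/Q_A) = -13.7690 × (14.05/538.893) ≈ -0.359.
ε < 0: complements.

-0.359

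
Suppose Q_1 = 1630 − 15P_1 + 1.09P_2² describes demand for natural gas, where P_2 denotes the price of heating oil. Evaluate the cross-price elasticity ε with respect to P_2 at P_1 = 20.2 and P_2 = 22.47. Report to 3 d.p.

At P_1 = 20.2 and P_2 = 22.47: Q_1 = 1877.342.
∂Q_1/∂P_2 = 2.18P_2 = 2.18(22.47) = 48.9846.
ε = (∂Q_1/∂P_2)(P_2/Q_1) = 48.9846 × (22.47/1877.342) ≈ 0.586.
ε > 0: substitutes.

0.586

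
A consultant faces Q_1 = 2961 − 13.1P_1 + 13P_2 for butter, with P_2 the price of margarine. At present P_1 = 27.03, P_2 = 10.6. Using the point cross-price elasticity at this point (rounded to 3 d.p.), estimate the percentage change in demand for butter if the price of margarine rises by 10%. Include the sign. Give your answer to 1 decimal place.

0.5%

At P_1 = 27.03, P_2 = 10.6: Q_1 = 2744.707.
∂Q_1/∂P_2 = 13.
ε = (∂Q_1/∂P_2)(P_2/Q_1) = 13.0000 × 10.6/2744.707 ≈ 0.050.
%ΔQ_1 ≈ ε × %ΔP_2 = 0.050 × (10%) = 0.5%.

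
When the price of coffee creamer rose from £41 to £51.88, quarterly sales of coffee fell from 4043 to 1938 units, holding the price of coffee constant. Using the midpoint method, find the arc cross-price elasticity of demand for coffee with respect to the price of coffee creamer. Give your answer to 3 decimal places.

-3.004

ΔQ_A = 1938 − 4043 = -2105; ΔP_B = 51.88 − 41 = 10.88.
Midpoints: Q̄_A = 2990.5, P̄_B = 46.44.
ε = (ΔQ_A/Q̄_A)/(ΔP_B/P̄_B) = (-2105/2990.5)/(10.88/46.44) ≈ -3.004.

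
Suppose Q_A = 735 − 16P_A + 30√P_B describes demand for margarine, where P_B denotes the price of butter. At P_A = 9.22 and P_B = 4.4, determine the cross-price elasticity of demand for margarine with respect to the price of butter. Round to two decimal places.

0.05

At P_A = 9.22 and P_B = 4.4: Q_A = 650.409.
∂Q_A/∂P_B = 30/(2√P_B) = 30/(2√4.4) = 7.1510.
ε = (∂Q_A/∂P_B)(P_B/Q_A) = 7.1510 × (4.4/650.409) ≈ 0.05.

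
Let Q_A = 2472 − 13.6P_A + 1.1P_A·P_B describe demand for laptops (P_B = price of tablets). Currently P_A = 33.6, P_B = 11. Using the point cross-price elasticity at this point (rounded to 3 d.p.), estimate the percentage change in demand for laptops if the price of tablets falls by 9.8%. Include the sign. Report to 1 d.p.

At P_A = 33.6, P_B = 11: Q_A = 2421.6.
∂Q_A/∂P_B = 1.1P_A = 36.9600.
ε = (∂Q_A/∂P_B)(P_B/Q_A) = 36.9600 × 11/2421.6 ≈ 0.168.
%ΔQ_A ≈ ε × %ΔP_B = 0.168 × (-9.8%) = -1.6%.

-1.6%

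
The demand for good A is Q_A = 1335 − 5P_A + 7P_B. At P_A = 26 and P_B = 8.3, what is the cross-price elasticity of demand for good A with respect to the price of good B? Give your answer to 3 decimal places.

At P_A = 26 and P_B = 8.3: Q_A = 1263.1.
∂Q_A/∂P_B = 7.
ε = (∂Q_A/∂P_B)(P_B/Q_A) = 7 × (8.3/1263.1) ≈ 0.046.

0.046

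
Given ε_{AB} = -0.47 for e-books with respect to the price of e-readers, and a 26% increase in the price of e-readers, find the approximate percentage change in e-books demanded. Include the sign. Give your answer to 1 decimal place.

%ΔQ ≈ ε × %ΔP of e-readers = -0.47 × (26%) = -12.2%.

-12.2%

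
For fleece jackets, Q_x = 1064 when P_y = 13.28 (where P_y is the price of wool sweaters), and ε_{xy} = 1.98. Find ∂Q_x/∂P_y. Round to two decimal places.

158.64

ε = (∂Q_x/∂P_y)·(P_y/Q_x) ⇒ ∂Q_x/∂P_y = ε·Q_x/P_y = 1.98 × 1064/13.28 ≈ 158.64.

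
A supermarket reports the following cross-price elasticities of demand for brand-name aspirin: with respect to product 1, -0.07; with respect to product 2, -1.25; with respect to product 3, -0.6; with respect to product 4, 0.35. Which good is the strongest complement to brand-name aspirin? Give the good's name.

product 2

Complements have ε < 0. The most negative value is -1.25 (product 2).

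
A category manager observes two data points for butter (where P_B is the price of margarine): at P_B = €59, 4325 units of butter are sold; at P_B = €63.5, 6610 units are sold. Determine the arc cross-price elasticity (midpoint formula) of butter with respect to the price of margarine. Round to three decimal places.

5.688

ΔQ_A = 6610 − 4325 = 2285; ΔP_B = 63.5 − 59 = 4.5.
Midpoints: Q̄_A = 5467.5, P̄_B = 61.25.
ε = (ΔQ_A/Q̄_A)/(ΔP_B/P̄_B) = (2285/5467.5)/(4.5/61.25) ≈ 5.688.
ε > 0: butter and margarine are substitutes.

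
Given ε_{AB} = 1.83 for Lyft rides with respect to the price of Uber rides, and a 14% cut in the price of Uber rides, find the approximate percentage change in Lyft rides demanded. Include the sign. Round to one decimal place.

%ΔQ ≈ ε × %ΔP of Uber rides = 1.83 × (-14%) = -25.6%.

-25.6%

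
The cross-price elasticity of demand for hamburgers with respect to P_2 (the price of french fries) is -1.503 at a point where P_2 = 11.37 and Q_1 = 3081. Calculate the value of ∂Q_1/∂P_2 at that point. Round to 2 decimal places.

ε = (∂Q_1/∂P_2)·(P_2/Q_1) ⇒ ∂Q_1/∂P_2 = ε·Q_1/P_2 = -1.503 × 3081/11.37 ≈ -407.28.

-407.28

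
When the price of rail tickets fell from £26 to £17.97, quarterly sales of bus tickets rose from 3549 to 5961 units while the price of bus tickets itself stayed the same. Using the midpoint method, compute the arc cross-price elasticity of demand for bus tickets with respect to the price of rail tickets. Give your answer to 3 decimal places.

-1.389

ΔQ_A = 5961 − 3549 = 2412; ΔP_B = 17.97 − 26 = -8.03.
Midpoints: Q̄_A = 4755.0, P̄_B = 21.98.
ε = (ΔQ_A/Q̄_A)/(ΔP_B/P̄_B) = (2412/4755.0)/(-8.03/21.98) ≈ -1.389.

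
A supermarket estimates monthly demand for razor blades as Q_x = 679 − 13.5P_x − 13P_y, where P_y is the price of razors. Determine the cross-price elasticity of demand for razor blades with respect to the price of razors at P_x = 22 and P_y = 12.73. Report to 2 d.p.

-0.76

At P_x = 22 and P_y = 12.73: Q_x = 216.51.
∂Q_x/∂P_y = -13.
ε = (∂Q_x/∂P_y)(P_y/Q_x) = -13 × (12.73/216.51) ≈ -0.76.
Since ε < 0, razor blades and razors are complements.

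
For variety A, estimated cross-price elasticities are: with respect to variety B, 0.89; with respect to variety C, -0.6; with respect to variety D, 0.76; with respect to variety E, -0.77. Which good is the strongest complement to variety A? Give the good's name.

variety E

Complements have ε < 0. The most negative value is -0.77 (variety E).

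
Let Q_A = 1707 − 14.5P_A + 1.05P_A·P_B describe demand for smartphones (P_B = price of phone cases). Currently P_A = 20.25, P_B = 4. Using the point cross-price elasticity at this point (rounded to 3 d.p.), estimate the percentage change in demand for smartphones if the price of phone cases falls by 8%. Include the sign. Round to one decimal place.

-0.5%

At P_A = 20.25, P_B = 4: Q_A = 1498.425.
∂Q_A/∂P_B = 1.05P_A = 21.2625.
ε = (∂Q_A/∂P_B)(P_B/Q_A) = 21.2625 × 4/1498.425 ≈ 0.057.
%ΔQ_A ≈ ε × %ΔP_B = 0.057 × (-8%) = -0.5%.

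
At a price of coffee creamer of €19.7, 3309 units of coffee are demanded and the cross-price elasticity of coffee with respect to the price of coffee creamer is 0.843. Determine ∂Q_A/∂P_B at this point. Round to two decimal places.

ε = (∂Q_A/∂P_B)·(P_B/Q_A) ⇒ ∂Q_A/∂P_B = ε·Q_A/P_B = 0.843 × 3309/19.7 ≈ 141.60.

141.60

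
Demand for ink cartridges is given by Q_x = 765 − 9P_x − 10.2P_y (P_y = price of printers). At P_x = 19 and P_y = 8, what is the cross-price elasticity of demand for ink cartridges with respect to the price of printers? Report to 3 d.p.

-0.159

At P_x = 19 and P_y = 8: Q_x = 512.4.
∂Q_x/∂P_y = -10.2.
ε = (∂Q_x/∂P_y)(P_y/Q_x) = -10.2 × (8/512.4) ≈ -0.159.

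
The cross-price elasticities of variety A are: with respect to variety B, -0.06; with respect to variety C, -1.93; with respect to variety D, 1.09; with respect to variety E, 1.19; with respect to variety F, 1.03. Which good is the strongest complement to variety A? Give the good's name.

Complements have ε < 0. The most negative value is -1.93 (variety C).

variety C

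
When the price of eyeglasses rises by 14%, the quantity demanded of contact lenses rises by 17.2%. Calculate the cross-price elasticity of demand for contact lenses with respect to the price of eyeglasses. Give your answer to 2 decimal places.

1.23

ε = (%ΔQ of contact lenses) / (%ΔP of eyeglasses) = (17.2%) / (14%) ≈ 1.23.
Positive cross-price elasticity: substitutes.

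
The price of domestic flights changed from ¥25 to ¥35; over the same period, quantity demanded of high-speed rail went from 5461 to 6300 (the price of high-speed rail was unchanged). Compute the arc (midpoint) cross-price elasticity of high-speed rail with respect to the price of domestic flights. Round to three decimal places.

0.428

ΔQ_A = 6300 − 5461 = 839; ΔP_B = 35 − 25 = 10.
Midpoints: Q̄_A = 5880.5, P̄_B = 30.00.
ε = (ΔQ_A/Q̄_A)/(ΔP_B/P̄_B) = (839/5880.5)/(10/30.00) ≈ 0.428.
ε > 0: high-speed rail and domestic flights are substitutes.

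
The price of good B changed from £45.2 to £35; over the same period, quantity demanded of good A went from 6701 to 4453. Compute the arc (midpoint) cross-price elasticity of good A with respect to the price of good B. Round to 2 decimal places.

ΔQ_A = 4453 − 6701 = -2248; ΔP_B = 35 − 45.2 = -10.2.
Midpoints: Q̄_A = 5577.0, P̄_B = 40.10.
ε = (ΔQ_A/Q̄_A)/(ΔP_B/P̄_B) = (-2248/5577.0)/(-10.2/40.10) ≈ 1.58.

1.58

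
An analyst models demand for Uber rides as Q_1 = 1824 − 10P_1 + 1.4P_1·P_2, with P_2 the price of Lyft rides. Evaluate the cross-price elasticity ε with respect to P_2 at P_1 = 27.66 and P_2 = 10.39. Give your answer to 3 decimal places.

0.206

At P_1 = 27.66 and P_2 = 10.39: Q_1 = 1949.742.
∂Q_1/∂P_2 = 1.4P_1 = 1.4(27.66) = 38.7240.
ε = (∂Q_1/∂P_2)(P_2/Q_1) = 38.7240 × (10.39/1949.742) ≈ 0.206.
ε > 0: substitutes.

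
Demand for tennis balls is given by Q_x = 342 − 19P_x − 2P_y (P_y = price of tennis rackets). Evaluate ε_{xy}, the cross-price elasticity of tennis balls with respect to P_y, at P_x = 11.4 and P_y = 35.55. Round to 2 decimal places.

At P_x = 11.4 and P_y = 35.55: Q_x = 54.3.
∂Q_x/∂P_y = -2.
ε = (∂Q_x/∂P_y)(P_y/Q_x) = -2 × (35.55/54.3) ≈ -1.31.

-1.31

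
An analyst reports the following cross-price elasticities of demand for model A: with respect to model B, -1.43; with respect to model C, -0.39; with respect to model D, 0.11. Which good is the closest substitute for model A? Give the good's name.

Substitutes have ε > 0. Among the positive values, 0.11 (model D) is largest.

model D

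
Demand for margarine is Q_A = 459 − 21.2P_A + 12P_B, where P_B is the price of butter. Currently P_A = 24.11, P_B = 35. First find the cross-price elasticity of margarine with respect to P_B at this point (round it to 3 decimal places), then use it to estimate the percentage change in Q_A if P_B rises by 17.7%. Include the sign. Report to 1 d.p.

At P_A = 24.11, P_B = 35: Q_A = 367.868.
∂Q_A/∂P_B = 12.
ε = (∂Q_A/∂P_B)(P_B/Q_A) = 12.0000 × 35/367.868 ≈ 1.142.
%ΔQ_A ≈ ε × %ΔP_B = 1.142 × (17.7%) = 20.2%.

20.2%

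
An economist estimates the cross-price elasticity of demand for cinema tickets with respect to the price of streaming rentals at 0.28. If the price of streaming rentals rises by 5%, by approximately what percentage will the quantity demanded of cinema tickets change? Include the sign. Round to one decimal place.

%ΔQ ≈ ε × %ΔP of streaming rentals = 0.28 × (5%) = 1.4%.

1.4%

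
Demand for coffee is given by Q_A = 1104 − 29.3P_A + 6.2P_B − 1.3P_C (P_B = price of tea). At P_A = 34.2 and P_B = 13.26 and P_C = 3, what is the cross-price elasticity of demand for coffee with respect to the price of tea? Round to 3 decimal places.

0.456

At P_A = 34.2 and P_B = 13.26 and P_C = 3: Q_A = 180.252.
∂Q_A/∂P_B = 6.2.
ε = (∂Q_A/∂P_B)(P_B/Q_A) = 6.2 × (13.26/180.252) ≈ 0.456.
Since ε > 0, coffee and tea are substitutes.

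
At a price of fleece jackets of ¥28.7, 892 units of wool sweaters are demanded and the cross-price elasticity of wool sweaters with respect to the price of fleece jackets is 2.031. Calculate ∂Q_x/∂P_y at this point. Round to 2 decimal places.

ε = (∂Q_x/∂P_y)·(P_y/Q_x) ⇒ ∂Q_x/∂P_y = ε·Q_x/P_y = 2.031 × 892/28.7 ≈ 63.12.

63.12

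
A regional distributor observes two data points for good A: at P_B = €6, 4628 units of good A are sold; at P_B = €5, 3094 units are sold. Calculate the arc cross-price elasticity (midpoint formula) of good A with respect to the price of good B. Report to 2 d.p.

2.19

ΔQ_A = 3094 − 4628 = -1534; ΔP_B = 5 − 6 = -1.
Midpoints: Q̄_A = 3861.0, P̄_B = 5.50.
ε = (ΔQ_A/Q̄_A)/(ΔP_B/P̄_B) = (-1534/3861.0)/(-1/5.50) ≈ 2.19.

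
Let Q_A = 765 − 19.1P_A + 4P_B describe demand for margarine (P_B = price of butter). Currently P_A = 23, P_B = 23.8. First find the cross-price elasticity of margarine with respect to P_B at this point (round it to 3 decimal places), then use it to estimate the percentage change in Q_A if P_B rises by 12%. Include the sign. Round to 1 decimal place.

At P_A = 23, P_B = 23.8: Q_A = 420.9.
∂Q_A/∂P_B = 4.
ε = (∂Q_A/∂P_B)(P_B/Q_A) = 4.0000 × 23.8/420.9 ≈ 0.226.
%ΔQ_A ≈ ε × %ΔP_B = 0.226 × (12%) = 2.7%.

2.7%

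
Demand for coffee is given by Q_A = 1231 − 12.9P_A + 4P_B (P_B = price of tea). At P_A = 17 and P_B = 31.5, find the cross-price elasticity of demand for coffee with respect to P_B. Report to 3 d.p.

At P_A = 17 and P_B = 31.5: Q_A = 1137.7.
∂Q_A/∂P_B = 4.
ε = (∂Q_A/∂P_B)(P_B/Q_A) = 4 × (31.5/1137.7) ≈ 0.111.

0.111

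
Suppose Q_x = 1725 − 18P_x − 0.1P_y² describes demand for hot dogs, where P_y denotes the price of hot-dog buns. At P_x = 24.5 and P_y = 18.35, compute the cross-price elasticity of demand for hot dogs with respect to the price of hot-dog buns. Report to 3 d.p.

-0.054

At P_x = 24.5 and P_y = 18.35: Q_x = 1250.328.
∂Q_x/∂P_y = -0.2P_y = -0.2(18.35) = -3.6700.
ε = (∂Q_x/∂P_y)(P_y/Q_x) = -3.6700 × (18.35/1250.328) ≈ -0.054.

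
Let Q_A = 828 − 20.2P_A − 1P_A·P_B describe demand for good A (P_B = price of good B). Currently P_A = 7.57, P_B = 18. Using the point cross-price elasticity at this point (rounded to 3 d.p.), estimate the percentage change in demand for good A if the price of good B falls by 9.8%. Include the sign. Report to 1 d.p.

At P_A = 7.57, P_B = 18: Q_A = 538.826.
∂Q_A/∂P_B = -1P_A = -7.5700.
ε = (∂Q_A/∂P_B)(P_B/Q_A) = -7.5700 × 18/538.826 ≈ -0.253.
%ΔQ_A ≈ ε × %ΔP_B = -0.253 × (-9.8%) = 2.5%.

2.5%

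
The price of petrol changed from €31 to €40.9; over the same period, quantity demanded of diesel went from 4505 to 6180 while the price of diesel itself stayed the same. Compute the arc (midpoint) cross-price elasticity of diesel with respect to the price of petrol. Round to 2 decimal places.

ΔQ_A = 6180 − 4505 = 1675; ΔP_B = 40.9 − 31 = 9.9.
Midpoints: Q̄_A = 5342.5, P̄_B = 35.95.
ε = (ΔQ_A/Q̄_A)/(ΔP_B/P̄_B) = (1675/5342.5)/(9.9/35.95) ≈ 1.14.

1.14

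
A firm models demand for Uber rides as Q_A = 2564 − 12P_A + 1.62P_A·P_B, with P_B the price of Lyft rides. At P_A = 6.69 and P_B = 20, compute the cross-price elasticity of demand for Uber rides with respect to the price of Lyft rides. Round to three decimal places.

0.080

At P_A = 6.69 and P_B = 20: Q_A = 2700.476.
∂Q_A/∂P_B = 1.62P_A = 1.62(6.69) = 10.8378.
ε = (∂Q_A/∂P_B)(P_B/Q_A) = 10.8378 × (20/2700.476) ≈ 0.080.
ε > 0: substitutes.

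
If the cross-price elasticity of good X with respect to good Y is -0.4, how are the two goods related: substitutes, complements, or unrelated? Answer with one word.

complements

ε = -0.4 < 0, so a higher price of good Y lowers demand for good X: complements.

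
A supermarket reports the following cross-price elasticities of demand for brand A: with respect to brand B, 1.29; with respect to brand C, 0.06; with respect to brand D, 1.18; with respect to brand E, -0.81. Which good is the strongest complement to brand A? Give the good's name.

Complements have ε < 0. The most negative value is -0.81 (brand E).

brand E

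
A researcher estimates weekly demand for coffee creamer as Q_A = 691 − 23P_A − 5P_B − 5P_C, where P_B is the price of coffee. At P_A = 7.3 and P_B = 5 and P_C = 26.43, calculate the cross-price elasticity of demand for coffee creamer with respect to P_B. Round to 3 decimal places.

-0.068

At P_A = 7.3 and P_B = 5 and P_C = 26.43: Q_A = 365.95.
∂Q_A/∂P_B = -5.
ε = (∂Q_A/∂P_B)(P_B/Q_A) = -5 × (5/365.95) ≈ -0.068.
Since ε < 0, coffee creamer and coffee are complements.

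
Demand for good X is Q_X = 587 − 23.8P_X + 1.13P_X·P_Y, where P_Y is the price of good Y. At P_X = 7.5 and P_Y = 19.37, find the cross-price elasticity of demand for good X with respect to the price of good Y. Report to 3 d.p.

At P_X = 7.5 and P_Y = 19.37: Q_X = 572.661.
∂Q_X/∂P_Y = 1.13P_X = 1.13(7.5) = 8.4750.
ε = (∂Q_X/∂P_Y)(P_Y/Q_X) = 8.4750 × (19.37/572.661) ≈ 0.287.

0.287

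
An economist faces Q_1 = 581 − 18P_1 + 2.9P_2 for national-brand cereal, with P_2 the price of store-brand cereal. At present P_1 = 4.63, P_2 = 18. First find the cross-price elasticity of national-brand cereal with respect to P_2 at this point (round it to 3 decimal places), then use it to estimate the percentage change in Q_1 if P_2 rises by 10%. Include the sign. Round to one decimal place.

1.0%

At P_1 = 4.63, P_2 = 18: Q_1 = 549.86.
∂Q_1/∂P_2 = 2.9.
ε = (∂Q_1/∂P_2)(P_2/Q_1) = 2.9000 × 18/549.86 ≈ 0.095.
%ΔQ_1 ≈ ε × %ΔP_2 = 0.095 × (10%) = 1.0%.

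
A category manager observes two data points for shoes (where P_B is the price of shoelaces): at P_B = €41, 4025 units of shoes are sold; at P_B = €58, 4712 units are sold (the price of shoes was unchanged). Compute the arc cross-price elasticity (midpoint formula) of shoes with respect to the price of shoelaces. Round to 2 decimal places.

ΔQ_A = 4712 − 4025 = 687; ΔP_B = 58 − 41 = 17.
Midpoints: Q̄_A = 4368.5, P̄_B = 49.50.
ε = (ΔQ_A/Q̄_A)/(ΔP_B/P̄_B) = (687/4368.5)/(17/49.50) ≈ 0.46.

0.46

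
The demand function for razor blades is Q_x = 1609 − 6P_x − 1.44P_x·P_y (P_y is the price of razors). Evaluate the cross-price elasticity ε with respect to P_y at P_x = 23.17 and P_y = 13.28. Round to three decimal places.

At P_x = 23.17 and P_y = 13.28: Q_x = 1026.895.
∂Q_x/∂P_y = -1.44P_x = -1.44(23.17) = -33.3648.
ε = (∂Q_x/∂P_y)(P_y/Q_x) = -33.3648 × (13.28/1026.895) ≈ -0.431.
ε < 0: complements.

-0.431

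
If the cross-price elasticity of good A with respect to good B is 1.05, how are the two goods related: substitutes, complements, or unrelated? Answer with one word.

ε = 1.05 > 0, so a higher price of good B raises demand for good A: substitutes.

substitutes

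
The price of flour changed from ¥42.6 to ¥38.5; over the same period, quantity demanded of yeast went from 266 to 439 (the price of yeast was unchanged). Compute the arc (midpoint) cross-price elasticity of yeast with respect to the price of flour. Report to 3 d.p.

-4.854

ΔQ_A = 439 − 266 = 173; ΔP_B = 38.5 − 42.6 = -4.1.
Midpoints: Q̄_A = 352.5, P̄_B = 40.55.
ε = (ΔQ_A/Q̄_A)/(ΔP_B/P̄_B) = (173/352.5)/(-4.1/40.55) ≈ -4.854.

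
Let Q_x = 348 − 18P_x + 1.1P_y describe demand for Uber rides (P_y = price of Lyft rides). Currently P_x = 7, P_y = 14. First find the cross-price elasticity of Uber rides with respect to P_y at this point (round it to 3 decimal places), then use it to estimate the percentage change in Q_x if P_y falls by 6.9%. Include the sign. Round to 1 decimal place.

At P_x = 7, P_y = 14: Q_x = 237.4.
∂Q_x/∂P_y = 1.1.
ε = (∂Q_x/∂P_y)(P_y/Q_x) = 1.1000 × 14/237.4 ≈ 0.065.
%ΔQ_x ≈ ε × %ΔP_y = 0.065 × (-6.9%) = -0.4%.

-0.4%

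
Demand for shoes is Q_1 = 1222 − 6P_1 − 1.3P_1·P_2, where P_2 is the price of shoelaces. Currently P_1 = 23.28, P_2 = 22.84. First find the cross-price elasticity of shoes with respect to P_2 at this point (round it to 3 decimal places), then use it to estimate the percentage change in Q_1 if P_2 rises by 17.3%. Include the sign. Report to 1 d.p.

At P_1 = 23.28, P_2 = 22.84: Q_1 = 391.090.
∂Q_1/∂P_2 = -1.3P_1 = -30.2640.
ε = (∂Q_1/∂P_2)(P_2/Q_1) = -30.2640 × 22.84/391.090 ≈ -1.767.
%ΔQ_1 ≈ ε × %ΔP_2 = -1.767 × (17.3%) = -30.6%.

-30.6%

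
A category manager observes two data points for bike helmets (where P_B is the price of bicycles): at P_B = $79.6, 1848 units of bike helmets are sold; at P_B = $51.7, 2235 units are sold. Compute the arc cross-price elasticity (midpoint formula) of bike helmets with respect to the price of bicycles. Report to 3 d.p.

-0.446

ΔQ_A = 2235 − 1848 = 387; ΔP_B = 51.7 − 79.6 = -27.9.
Midpoints: Q̄_A = 2041.5, P̄_B = 65.65.
ε = (ΔQ_A/Q̄_A)/(ΔP_B/P̄_B) = (387/2041.5)/(-27.9/65.65) ≈ -0.446.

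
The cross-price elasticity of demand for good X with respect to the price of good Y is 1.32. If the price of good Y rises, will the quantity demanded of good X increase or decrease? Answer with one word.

ε > 0 and the price of good Y rises, so the quantity of good X moves in the same direction: it increases.

increase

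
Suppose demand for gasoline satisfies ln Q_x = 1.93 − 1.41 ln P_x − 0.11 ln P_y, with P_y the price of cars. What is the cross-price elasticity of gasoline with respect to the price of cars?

In a log-linear (constant-elasticity) demand function, the coefficient on ln P_y is the cross-price elasticity.
ε = -0.11. Negative, so gasoline and cars are complements.

-0.11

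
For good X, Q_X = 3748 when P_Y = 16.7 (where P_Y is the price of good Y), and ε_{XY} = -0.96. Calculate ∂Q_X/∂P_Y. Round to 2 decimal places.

ε = (∂Q_X/∂P_Y)·(P_Y/Q_X) ⇒ ∂Q_X/∂P_Y = ε·Q_X/P_Y = -0.96 × 3748/16.7 ≈ -215.45.

-215.45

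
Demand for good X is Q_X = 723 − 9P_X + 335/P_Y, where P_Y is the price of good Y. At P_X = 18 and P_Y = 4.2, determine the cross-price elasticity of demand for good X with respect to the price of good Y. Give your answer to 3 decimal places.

-0.124

At P_X = 18 and P_Y = 4.2: Q_X = 640.762.
∂Q_X/∂P_Y = −335/P_Y² = -18.9909.
ε = (∂Q_X/∂P_Y)(P_Y/Q_X) = -18.9909 × (4.2/640.762) ≈ -0.124.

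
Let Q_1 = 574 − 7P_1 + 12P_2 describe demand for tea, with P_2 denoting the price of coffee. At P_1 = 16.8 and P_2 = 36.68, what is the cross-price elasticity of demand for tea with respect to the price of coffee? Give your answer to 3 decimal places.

At P_1 = 16.8 and P_2 = 36.68: Q_1 = 896.56.
∂Q_1/∂P_2 = 12.
ε = (∂Q_1/∂P_2)(P_2/Q_1) = 12 × (36.68/896.56) ≈ 0.491.

0.491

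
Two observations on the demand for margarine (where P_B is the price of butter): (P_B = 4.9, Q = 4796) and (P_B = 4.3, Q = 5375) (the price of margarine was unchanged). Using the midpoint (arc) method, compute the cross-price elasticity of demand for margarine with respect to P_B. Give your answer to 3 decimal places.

-0.873

ΔQ_A = 5375 − 4796 = 579; ΔP_B = 4.3 − 4.9 = -0.6.
Midpoints: Q̄_A = 5085.5, P̄_B = 4.60.
ε = (ΔQ_A/Q̄_A)/(ΔP_B/P̄_B) = (579/5085.5)/(-0.6/4.60) ≈ -0.873.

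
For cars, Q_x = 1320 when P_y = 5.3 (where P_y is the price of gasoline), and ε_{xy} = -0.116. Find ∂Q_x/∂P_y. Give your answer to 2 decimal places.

ε = (∂Q_x/∂P_y)·(P_y/Q_x) ⇒ ∂Q_x/∂P_y = ε·Q_x/P_y = -0.116 × 1320/5.3 ≈ -28.89.

-28.89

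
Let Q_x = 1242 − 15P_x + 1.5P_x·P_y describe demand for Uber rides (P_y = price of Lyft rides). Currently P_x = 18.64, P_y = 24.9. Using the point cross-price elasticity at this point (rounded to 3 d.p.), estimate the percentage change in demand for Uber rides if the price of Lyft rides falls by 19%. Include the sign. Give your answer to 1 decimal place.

-8.0%

At P_x = 18.64, P_y = 24.9: Q_x = 1658.604.
∂Q_x/∂P_y = 1.5P_x = 27.9600.
ε = (∂Q_x/∂P_y)(P_y/Q_x) = 27.9600 × 24.9/1658.604 ≈ 0.420.
%ΔQ_x ≈ ε × %ΔP_y = 0.420 × (-19%) = -8.0%.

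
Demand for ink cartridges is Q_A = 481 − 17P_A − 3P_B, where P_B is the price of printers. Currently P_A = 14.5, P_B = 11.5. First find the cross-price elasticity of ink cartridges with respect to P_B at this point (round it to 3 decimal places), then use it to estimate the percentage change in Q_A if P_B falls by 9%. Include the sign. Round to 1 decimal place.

At P_A = 14.5, P_B = 11.5: Q_A = 200.
∂Q_A/∂P_B = -3.
ε = (∂Q_A/∂P_B)(P_B/Q_A) = -3.0000 × 11.5/200 ≈ -0.173.
%ΔQ_A ≈ ε × %ΔP_B = -0.173 × (-9%) = 1.6%.

1.6%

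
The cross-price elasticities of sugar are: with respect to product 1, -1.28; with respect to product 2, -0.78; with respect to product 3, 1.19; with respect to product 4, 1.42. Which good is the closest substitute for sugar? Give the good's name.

product 4

Substitutes have ε > 0. Among the positive values, 1.42 (product 4) is largest.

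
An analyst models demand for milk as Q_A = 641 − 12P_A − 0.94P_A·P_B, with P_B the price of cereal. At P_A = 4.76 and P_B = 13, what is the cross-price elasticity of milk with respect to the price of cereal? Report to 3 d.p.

-0.111

At P_A = 4.76 and P_B = 13: Q_A = 525.713.
∂Q_A/∂P_B = -0.94P_A = -0.94(4.76) = -4.4744.
ε = (∂Q_A/∂P_B)(P_B/Q_A) = -4.4744 × (13/525.713) ≈ -0.111.
ε < 0: complements.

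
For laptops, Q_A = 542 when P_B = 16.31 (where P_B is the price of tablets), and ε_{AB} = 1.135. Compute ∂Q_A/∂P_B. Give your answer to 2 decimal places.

37.72

ε = (∂Q_A/∂P_B)·(P_B/Q_A) ⇒ ∂Q_A/∂P_B = ε·Q_A/P_B = 1.135 × 542/16.31 ≈ 37.72.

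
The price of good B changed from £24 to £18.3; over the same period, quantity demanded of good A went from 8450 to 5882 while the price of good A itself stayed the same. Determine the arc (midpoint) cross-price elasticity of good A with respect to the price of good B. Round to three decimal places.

1.330

ΔQ_A = 5882 − 8450 = -2568; ΔP_B = 18.3 − 24 = -5.7.
Midpoints: Q̄_A = 7166.0, P̄_B = 21.15.
ε = (ΔQ_A/Q̄_A)/(ΔP_B/P̄_B) = (-2568/7166.0)/(-5.7/21.15) ≈ 1.330.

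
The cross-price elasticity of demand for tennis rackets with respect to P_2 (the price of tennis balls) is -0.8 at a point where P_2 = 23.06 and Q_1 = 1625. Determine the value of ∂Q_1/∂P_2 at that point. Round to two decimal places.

ε = (∂Q_1/∂P_2)·(P_2/Q_1) ⇒ ∂Q_1/∂P_2 = ε·Q_1/P_2 = -0.8 × 1625/23.06 ≈ -56.37.

-56.37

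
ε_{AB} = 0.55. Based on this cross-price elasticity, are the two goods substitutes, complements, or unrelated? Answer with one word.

ε = 0.55 > 0, so a higher price of good B raises demand for good A: substitutes.

substitutes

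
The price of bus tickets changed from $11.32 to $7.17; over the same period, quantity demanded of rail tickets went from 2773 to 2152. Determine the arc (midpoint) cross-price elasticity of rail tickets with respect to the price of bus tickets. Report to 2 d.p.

0.56

ΔQ_A = 2152 − 2773 = -621; ΔP_B = 7.17 − 11.32 = -4.15.
Midpoints: Q̄_A = 2462.5, P̄_B = 9.25.
ε = (ΔQ_A/Q̄_A)/(ΔP_B/P̄_B) = (-621/2462.5)/(-4.15/9.25) ≈ 0.56.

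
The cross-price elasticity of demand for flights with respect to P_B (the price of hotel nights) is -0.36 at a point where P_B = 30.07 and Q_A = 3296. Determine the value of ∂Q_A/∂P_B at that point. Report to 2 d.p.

-39.46

ε = (∂Q_A/∂P_B)·(P_B/Q_A) ⇒ ∂Q_A/∂P_B = ε·Q_A/P_B = -0.36 × 3296/30.07 ≈ -39.46.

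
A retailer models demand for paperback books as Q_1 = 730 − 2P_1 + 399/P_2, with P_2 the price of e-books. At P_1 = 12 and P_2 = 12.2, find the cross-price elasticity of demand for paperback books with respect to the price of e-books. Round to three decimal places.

-0.044

At P_1 = 12 and P_2 = 12.2: Q_1 = 738.705.
∂Q_1/∂P_2 = −399/P_2² = -2.6807.
ε = (∂Q_1/∂P_2)(P_2/Q_1) = -2.6807 × (12.2/738.705) ≈ -0.044.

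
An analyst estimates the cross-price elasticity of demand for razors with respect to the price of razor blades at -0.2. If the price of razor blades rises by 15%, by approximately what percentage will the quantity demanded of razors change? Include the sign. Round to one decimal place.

%ΔQ ≈ ε × %ΔP of razor blades = -0.2 × (15%) = -3.0%.

-3.0%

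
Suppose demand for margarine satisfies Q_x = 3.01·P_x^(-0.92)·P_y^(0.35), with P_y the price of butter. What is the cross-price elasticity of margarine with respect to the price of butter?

In a log-linear (constant-elasticity) demand function, the coefficient on the exponent of P_y is the cross-price elasticity.
ε = 0.35. Positive, so margarine and butter are substitutes.

0.35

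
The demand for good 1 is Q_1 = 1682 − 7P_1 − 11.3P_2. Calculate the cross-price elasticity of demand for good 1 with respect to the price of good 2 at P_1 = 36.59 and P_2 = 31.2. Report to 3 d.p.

-0.328

At P_1 = 36.59 and P_2 = 31.2: Q_1 = 1073.31.
∂Q_1/∂P_2 = -11.3.
ε = (∂Q_1/∂P_2)(P_2/Q_1) = -11.3 × (31.2/1073.31) ≈ -0.328.
Since ε < 0, good 1 and good 2 are complements.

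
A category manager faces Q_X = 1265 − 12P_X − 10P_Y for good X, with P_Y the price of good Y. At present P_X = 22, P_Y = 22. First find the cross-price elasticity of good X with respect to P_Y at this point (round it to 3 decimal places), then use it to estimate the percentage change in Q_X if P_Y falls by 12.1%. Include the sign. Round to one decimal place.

3.4%

At P_X = 22, P_Y = 22: Q_X = 781.
∂Q_X/∂P_Y = -10.
ε = (∂Q_X/∂P_Y)(P_Y/Q_X) = -10.0000 × 22/781 ≈ -0.282.
%ΔQ_X ≈ ε × %ΔP_Y = -0.282 × (-12.1%) = 3.4%.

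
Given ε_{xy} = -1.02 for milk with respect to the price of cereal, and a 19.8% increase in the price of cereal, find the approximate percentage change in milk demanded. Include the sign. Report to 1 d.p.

-20.2%

%ΔQ ≈ ε × %ΔP of cereal = -1.02 × (19.8%) = -20.2%.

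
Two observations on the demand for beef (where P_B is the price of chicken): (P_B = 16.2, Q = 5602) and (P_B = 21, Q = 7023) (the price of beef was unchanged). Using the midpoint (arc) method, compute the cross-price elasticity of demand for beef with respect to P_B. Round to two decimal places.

ΔQ_A = 7023 − 5602 = 1421; ΔP_B = 21 − 16.2 = 4.8.
Midpoints: Q̄_A = 6312.5, P̄_B = 18.60.
ε = (ΔQ_A/Q̄_A)/(ΔP_B/P̄_B) = (1421/6312.5)/(4.8/18.60) ≈ 0.87.

0.87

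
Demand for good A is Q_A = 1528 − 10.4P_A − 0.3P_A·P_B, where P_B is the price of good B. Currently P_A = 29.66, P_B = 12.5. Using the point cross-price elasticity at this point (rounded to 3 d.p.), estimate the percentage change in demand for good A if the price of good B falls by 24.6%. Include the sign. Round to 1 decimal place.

At P_A = 29.66, P_B = 12.5: Q_A = 1108.311.
∂Q_A/∂P_B = -0.3P_A = -8.8980.
ε = (∂Q_A/∂P_B)(P_B/Q_A) = -8.8980 × 12.5/1108.311 ≈ -0.100.
%ΔQ_A ≈ ε × %ΔP_B = -0.100 × (-24.6%) = 2.5%.

2.5%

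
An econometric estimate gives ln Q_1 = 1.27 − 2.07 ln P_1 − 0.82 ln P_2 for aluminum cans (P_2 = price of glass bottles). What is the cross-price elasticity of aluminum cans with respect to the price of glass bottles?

In a log-linear (constant-elasticity) demand function, the coefficient on ln P_2 is the cross-price elasticity.
ε = -0.82. Negative, so aluminum cans and glass bottles are complements.

-0.82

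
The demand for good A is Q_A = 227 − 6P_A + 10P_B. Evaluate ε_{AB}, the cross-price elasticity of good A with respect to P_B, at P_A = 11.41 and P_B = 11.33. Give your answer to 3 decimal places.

At P_A = 11.41 and P_B = 11.33: Q_A = 271.84.
∂Q_A/∂P_B = 10.
ε = (∂Q_A/∂P_B)(P_B/Q_A) = 10 × (11.33/271.84) ≈ 0.417.

0.417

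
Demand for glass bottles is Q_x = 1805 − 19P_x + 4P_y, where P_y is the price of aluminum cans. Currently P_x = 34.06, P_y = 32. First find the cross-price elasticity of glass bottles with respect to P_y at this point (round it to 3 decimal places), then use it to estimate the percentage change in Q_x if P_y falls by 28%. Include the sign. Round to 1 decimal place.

At P_x = 34.06, P_y = 32: Q_x = 1285.86.
∂Q_x/∂P_y = 4.
ε = (∂Q_x/∂P_y)(P_y/Q_x) = 4.0000 × 32/1285.86 ≈ 0.100.
%ΔQ_x ≈ ε × %ΔP_y = 0.100 × (-28%) = -2.8%.

-2.8%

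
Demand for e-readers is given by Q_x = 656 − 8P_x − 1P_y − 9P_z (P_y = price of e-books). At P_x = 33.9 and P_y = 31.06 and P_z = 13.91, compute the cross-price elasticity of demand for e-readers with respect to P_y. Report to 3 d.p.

-0.136

At P_x = 33.9 and P_y = 31.06 and P_z = 13.91: Q_x = 228.55.
∂Q_x/∂P_y = -1.
ε = (∂Q_x/∂P_y)(P_y/Q_x) = -1 × (31.06/228.55) ≈ -0.136.
Since ε < 0, e-readers and e-books are complements.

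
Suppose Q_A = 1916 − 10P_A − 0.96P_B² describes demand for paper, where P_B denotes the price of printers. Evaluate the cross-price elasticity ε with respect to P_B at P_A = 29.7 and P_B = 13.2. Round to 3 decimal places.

At P_A = 29.7 and P_B = 13.2: Q_A = 1451.730.
∂Q_A/∂P_B = -1.92P_B = -1.92(13.2) = -25.3440.
ε = (∂Q_A/∂P_B)(P_B/Q_A) = -25.3440 × (13.2/1451.730) ≈ -0.230.

-0.230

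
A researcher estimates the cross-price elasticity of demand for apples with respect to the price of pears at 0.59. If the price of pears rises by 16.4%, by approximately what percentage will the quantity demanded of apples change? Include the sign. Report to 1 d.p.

%ΔQ ≈ ε × %ΔP of pears = 0.59 × (16.4%) = 9.7%.

9.7%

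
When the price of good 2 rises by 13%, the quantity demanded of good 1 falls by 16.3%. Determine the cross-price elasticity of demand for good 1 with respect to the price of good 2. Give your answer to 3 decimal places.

-1.254

ε = (%ΔQ of good 1) / (%ΔP of good 2) = (-16.3%) / (13%) ≈ -1.254.
Negative cross-price elasticity: complements.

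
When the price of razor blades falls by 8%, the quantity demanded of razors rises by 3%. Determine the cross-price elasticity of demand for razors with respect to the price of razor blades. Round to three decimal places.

-0.375

ε = (%ΔQ of razors) / (%ΔP of razor blades) = (3%) / (-8%) ≈ -0.375.
Negative cross-price elasticity: complements.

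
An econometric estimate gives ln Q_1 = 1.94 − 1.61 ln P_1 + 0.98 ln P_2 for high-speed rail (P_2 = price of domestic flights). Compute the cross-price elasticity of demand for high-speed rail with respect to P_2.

0.98

In a log-linear (constant-elasticity) demand function, the coefficient on ln P_2 is the cross-price elasticity.
ε = 0.98. Positive, so high-speed rail and domestic flights are substitutes.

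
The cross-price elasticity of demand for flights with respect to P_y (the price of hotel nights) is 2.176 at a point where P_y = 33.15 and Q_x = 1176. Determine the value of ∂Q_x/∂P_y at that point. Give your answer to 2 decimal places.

77.19

ε = (∂Q_x/∂P_y)·(P_y/Q_x) ⇒ ∂Q_x/∂P_y = ε·Q_x/P_y = 2.176 × 1176/33.15 ≈ 77.19.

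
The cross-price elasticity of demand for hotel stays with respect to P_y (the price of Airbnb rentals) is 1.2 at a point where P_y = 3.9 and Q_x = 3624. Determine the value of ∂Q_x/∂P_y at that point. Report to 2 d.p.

ε = (∂Q_x/∂P_y)·(P_y/Q_x) ⇒ ∂Q_x/∂P_y = ε·Q_x/P_y = 1.2 × 3624/3.9 ≈ 1115.08.

1115.08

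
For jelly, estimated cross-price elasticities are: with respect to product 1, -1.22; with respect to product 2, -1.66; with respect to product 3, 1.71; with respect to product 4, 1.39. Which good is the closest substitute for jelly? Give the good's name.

product 3

Substitutes have ε > 0. Among the positive values, 1.71 (product 3) is largest.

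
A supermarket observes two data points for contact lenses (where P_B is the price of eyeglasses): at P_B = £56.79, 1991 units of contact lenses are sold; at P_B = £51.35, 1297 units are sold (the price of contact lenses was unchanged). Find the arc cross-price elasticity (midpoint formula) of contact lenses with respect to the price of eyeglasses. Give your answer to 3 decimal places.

ΔQ_A = 1297 − 1991 = -694; ΔP_B = 51.35 − 56.79 = -5.44.
Midpoints: Q̄_A = 1644.0, P̄_B = 54.07.
ε = (ΔQ_A/Q̄_A)/(ΔP_B/P̄_B) = (-694/1644.0)/(-5.44/54.07) ≈ 4.196.

4.196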